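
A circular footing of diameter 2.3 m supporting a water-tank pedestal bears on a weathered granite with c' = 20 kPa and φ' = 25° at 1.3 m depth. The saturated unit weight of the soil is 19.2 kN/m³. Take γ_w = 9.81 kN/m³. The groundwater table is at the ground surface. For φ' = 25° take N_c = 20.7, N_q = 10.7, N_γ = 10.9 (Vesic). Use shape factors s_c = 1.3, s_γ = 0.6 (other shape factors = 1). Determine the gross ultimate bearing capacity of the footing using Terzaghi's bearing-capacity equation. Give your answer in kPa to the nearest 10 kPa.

q_ult ≈ 740 kPa

γ' = 19.2 − 9.81 = 9.39 kN/m³ (submerged throughout). q = 9.39 × 1.3 = 12.207 kPa; the same γ' applies in the ½γBN_γ term.
c·N_c·s_c = 20 × 20.7 × 1.3 = 538.2 kPa
q·N_q = 12.207 × 10.7 = 130.61 kPa
0.5·γ·B·N_γ·s_γ = 0.5 × 9.39 × 2.3 × 10.9 × 0.6 = 70.622 kPa
q_ult = 538.2 + 130.61 + 70.622 = 739.44 kPa.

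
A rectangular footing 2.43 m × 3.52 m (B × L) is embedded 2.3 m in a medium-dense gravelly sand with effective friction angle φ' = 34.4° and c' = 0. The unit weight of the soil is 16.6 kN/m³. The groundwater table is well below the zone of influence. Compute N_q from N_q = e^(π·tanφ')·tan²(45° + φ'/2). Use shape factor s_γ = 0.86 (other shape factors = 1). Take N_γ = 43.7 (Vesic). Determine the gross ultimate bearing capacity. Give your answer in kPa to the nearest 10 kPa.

tan34.4° = 0.6847, so N_q = e^(π×0.6847)·tan²(62.2°) = 8.594 × 3.597 = 30.92.
q = γ·D_f = 16.6 × 2.3 = 38.18 kPa.
q·N_q = 38.18 × 30.917 = 1180.4 kPa
0.5·γ·B·N_γ·s_γ = 0.5 × 16.6 × 2.43 × 43.7 × 0.86 = 757.99 kPa
q_ult = 1180.4 + 757.99 = 1938.4 kPa.

q_ult ≈ 1940 kPa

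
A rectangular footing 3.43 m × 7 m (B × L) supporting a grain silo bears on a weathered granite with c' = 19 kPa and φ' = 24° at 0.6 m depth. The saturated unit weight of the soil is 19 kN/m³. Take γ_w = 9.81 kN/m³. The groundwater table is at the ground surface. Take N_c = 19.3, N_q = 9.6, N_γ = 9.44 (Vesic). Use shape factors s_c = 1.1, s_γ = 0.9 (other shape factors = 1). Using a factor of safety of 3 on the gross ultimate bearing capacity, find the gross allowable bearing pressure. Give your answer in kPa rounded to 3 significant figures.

q_all ≈ 197 kPa

γ' = 19 − 9.81 = 9.19 kN/m³ (submerged throughout). q = 9.19 × 0.6 = 5.514 kPa; the same γ' applies in the ½γBN_γ term.
c·N_c·s_c = 19 × 19.3 × 1.1 = 403.37 kPa
q·N_q = 5.514 × 9.6 = 52.934 kPa
0.5·γ·B·N_γ·s_γ = 0.5 × 9.19 × 3.43 × 9.44 × 0.9 = 133.9 kPa
q_ult = 403.37 + 52.934 + 133.9 = 590.21 kPa.
q_all = 590.21 / 3 = 196.74 kPa.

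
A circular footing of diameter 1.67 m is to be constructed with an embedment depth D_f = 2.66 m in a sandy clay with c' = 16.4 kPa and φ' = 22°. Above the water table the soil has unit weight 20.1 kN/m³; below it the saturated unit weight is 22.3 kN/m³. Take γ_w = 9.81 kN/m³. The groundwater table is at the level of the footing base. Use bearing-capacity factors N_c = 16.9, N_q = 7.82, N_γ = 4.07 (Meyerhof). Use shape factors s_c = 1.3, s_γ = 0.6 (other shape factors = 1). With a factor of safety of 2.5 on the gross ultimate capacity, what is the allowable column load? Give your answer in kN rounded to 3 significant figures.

P_all ≈ 704 kN

Effective surcharge at the founding depth q = γ·D_f = 20.1 × 2.66 = 53.466 kPa.
The water table coincides with the base, so in the self-weight term γ → γ' = 12.49 kN/m³.
q_ult = c·N_c·s_c + q·N_q + 0.5·γ·B·N_γ·s_γ
     = 16.4 × 16.9 × 1.3 + 53.466 × 7.82 + 0.5 × 12.49 × 1.67 × 4.07 × 0.6
     = 360.31 + 418.1 + 25.468 = 803.88 kPa.
Gross allowable pressure q_all = 803.88 / 2.5 = 321.55 kPa.
Footing area = 2.1904 m², so allowable column load = 321.55 × 2.1904 = 704.33 kN.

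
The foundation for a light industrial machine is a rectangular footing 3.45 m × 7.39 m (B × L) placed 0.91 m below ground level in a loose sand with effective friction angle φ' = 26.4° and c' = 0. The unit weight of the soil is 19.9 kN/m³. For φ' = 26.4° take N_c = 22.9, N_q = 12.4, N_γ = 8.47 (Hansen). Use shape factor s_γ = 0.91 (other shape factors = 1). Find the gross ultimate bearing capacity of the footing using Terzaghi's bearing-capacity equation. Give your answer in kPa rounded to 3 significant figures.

q_ult ≈ 489 kPa

Overburden at base level: q = 19.9 × 0.91 = 18.109 kPa.
Surcharge term q·N_q = 18.109 × 12.4 = 224.55 kPa; self-weight term 0.5·γ·B·N_γ·s_γ = 0.5 × 19.9 × 3.45 × 8.47 × 0.91 = 264.59 kPa.
q_ult = 224.55 + 264.59 = 489.14 kPa.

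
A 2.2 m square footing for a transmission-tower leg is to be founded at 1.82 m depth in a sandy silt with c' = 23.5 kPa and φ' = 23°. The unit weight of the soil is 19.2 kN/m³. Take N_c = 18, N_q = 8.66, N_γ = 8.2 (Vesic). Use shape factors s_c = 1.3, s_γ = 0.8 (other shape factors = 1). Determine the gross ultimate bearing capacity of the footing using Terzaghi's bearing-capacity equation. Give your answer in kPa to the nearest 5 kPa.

Effective surcharge at the founding depth q = γ·D_f = 19.2 × 1.82 = 34.944 kPa.
q_ult = c·N_c·s_c + q·N_q + 0.5·γ·B·N_γ·s_γ
     = 23.5 × 18 × 1.3 + 34.944 × 8.66 + 0.5 × 19.2 × 2.2 × 8.2 × 0.8
     = 549.9 + 302.62 + 138.55 = 991.06 kPa.

q_ult ≈ 990 kPa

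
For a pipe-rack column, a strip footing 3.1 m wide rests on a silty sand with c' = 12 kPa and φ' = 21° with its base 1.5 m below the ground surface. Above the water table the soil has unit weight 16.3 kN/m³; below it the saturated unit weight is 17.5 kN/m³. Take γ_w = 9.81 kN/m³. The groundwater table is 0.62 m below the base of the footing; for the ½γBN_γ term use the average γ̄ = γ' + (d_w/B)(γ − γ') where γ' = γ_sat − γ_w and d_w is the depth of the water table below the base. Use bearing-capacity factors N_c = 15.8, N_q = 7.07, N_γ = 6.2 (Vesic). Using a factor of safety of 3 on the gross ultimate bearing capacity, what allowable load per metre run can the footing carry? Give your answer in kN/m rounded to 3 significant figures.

q = γ·D_f = 16.3 × 1.5 = 24.45 kPa.
γ' = 7.69 kN/m³; averaging over the depth B below the base, γ̄ = γ' + (d_w/B)(γ − γ') = 9.412 kN/m³.
c·N_c = 12 × 15.8 = 189.6 kPa
q·N_q = 24.45 × 7.07 = 172.86 kPa
0.5·γ·B·N_γ = 0.5 × 9.412 × 3.1 × 6.2 = 90.449 kPa
q_ult = 189.6 + 172.86 + 90.449 = 452.91 kPa.
Gross allowable pressure q_all = 452.91 / 3 = 150.97 kPa.
Allowable wall load = q_all × B = 150.97 × 3.1 = 468.01 kN per metre run.

≈ 468 kN/m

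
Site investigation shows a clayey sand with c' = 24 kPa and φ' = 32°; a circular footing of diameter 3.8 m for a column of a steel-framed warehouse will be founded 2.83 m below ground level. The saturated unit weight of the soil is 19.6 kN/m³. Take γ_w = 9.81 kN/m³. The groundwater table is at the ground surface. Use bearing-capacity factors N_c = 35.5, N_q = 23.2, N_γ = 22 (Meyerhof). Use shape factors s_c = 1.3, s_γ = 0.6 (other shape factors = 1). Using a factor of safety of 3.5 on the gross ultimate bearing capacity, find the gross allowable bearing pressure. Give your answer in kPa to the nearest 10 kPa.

q_all ≈ 570 kPa

γ' = 19.6 − 9.81 = 9.79 kN/m³ (submerged throughout). q = 9.79 × 2.83 = 27.706 kPa; the same γ' applies in the ½γBN_γ term.
c·N_c·s_c = 24 × 35.5 × 1.3 = 1107.6 kPa
q·N_q = 27.706 × 23.2 = 642.77 kPa
0.5·γ·B·N_γ·s_γ = 0.5 × 9.79 × 3.8 × 22 × 0.6 = 245.53 kPa
q_ult = 1107.6 + 642.77 + 245.53 = 1995.9 kPa.
q_all = 1995.9 / 3.5 = 570.26 kPa.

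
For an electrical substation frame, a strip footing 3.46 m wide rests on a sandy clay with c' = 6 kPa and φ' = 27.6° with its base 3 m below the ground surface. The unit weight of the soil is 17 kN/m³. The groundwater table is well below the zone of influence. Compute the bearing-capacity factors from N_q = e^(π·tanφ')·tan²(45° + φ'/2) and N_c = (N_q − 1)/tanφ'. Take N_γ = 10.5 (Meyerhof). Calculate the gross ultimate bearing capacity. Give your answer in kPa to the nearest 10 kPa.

q_ult ≈ 1180 kPa

tan27.6° = 0.5228, so N_q = e^(π×0.5228)·tan²(58.8°) = 5.167 × 2.726 = 14.09.
N_c = (14.09 − 1)/tan27.6° = 25.04.
Overburden at base level: q = 17 × 3 = 51 kPa.
Cohesion term c·N_c = 6 × 25.037 = 150.22 kPa; surcharge term q·N_q = 51 × 14.089 = 718.53 kPa; self-weight term 0.5·γ·B·N_γ = 0.5 × 17 × 3.46 × 10.5 = 308.81 kPa.
q_ult = 150.22 + 718.53 + 308.81 = 1177.6 kPa.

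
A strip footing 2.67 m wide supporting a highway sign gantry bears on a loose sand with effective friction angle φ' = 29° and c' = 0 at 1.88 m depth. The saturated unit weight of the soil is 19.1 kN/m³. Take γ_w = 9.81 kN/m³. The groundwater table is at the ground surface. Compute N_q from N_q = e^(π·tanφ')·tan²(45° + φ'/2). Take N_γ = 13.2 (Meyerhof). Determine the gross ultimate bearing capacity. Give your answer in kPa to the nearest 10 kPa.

tan29° = 0.5543, so N_q = e^(π×0.5543)·tan²(59.5°) = 5.705 × 2.882 = 16.44.
With the water table at the surface the whole profile is submerged: γ' = 19.1 − 9.81 = 9.29 kN/m³, so q = γ'·D_f = 17.465 kPa; the same γ' applies in the ½γBN_γ term.
q_ult = q·N_q + 0.5·γ·B·N_γ
     = 17.465 × 16.443 + 0.5 × 9.29 × 2.67 × 13.2
     = 287.19 + 163.71 = 450.89 kPa.

q_ult ≈ 450 kPa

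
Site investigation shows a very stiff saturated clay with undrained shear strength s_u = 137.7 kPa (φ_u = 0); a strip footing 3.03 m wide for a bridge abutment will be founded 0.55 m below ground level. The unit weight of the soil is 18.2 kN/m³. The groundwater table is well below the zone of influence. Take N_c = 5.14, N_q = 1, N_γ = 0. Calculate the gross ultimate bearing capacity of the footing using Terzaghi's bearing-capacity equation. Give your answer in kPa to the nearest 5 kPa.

Overburden at base level: q = 18.2 × 0.55 = 10.01 kPa.
Cohesion term c·N_c = 137.7 × 5.14 = 707.78 kPa; surcharge term q·N_q = 10.01 × 1 = 10.01 kPa.
q_ult = 707.78 + 10.01 = 717.79 kPa.

q_ult ≈ 720 kPa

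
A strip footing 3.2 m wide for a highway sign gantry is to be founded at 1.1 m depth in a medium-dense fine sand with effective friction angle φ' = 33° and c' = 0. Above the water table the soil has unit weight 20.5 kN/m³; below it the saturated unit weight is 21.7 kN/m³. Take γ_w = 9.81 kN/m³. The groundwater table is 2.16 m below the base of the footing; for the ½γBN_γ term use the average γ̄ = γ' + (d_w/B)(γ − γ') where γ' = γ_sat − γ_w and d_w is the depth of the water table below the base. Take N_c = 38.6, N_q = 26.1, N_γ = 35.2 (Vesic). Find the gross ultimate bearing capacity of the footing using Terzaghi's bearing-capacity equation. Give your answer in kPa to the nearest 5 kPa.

Overburden at base level: q = 20.5 × 1.1 = 22.55 kPa.
The water table is 2.16 m below the base (< B = 3.2 m), so the ½γBN_γ term uses γ̄ = γ' + (d_w/B)(γ − γ') = 11.89 + (2.16/3.2)(20.5 − 11.89) = 17.702 kN/m³.
Surcharge term q·N_q = 22.55 × 26.1 = 588.56 kPa; self-weight term 0.5·γ·B·N_γ = 0.5 × 17.702 × 3.2 × 35.2 = 996.96 kPa.
q_ult = 588.56 + 996.96 = 1585.5 kPa.

q_ult ≈ 1585 kPa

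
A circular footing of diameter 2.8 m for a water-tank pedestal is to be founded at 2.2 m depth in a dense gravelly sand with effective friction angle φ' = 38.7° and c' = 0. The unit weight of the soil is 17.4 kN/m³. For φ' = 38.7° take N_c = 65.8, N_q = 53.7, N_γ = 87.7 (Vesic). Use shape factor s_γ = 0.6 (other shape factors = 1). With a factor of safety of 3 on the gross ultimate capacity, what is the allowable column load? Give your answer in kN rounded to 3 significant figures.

P_all ≈ 6850 kN

Overburden at base level: q = 17.4 × 2.2 = 38.28 kPa.
Surcharge term q·N_q = 38.28 × 53.7 = 2055.6 kPa; self-weight term 0.5·γ·B·N_γ·s_γ = 0.5 × 17.4 × 2.8 × 87.7 × 0.6 = 1281.8 kPa.
q_ult = 2055.6 + 1281.8 = 3337.5 kPa.
Gross allowable pressure q_all = 3337.5 / 3 = 1112.5 kPa.
Footing area = 6.1575 m², so allowable column load = 1112.5 × 6.1575 = 6850.1 kN.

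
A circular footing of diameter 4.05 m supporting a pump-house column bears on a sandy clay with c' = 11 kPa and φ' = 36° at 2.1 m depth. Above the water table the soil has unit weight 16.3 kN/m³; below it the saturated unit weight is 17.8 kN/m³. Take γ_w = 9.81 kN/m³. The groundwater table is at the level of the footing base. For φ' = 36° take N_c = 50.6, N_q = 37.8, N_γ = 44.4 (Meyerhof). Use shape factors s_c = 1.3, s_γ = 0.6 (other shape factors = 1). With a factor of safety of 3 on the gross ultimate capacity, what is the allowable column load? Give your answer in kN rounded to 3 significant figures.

P_all ≈ 10500 kN

Overburden at base level: q = 16.3 × 2.1 = 34.23 kPa.
Below the base the soil is submerged, so the ½γBN_γ term uses γ' = 17.8 − 9.81 = 7.99 kN/m³.
Cohesion term c·N_c·s_c = 11 × 50.6 × 1.3 = 723.58 kPa; surcharge term q·N_q = 34.23 × 37.8 = 1293.9 kPa; self-weight term 0.5·γ·B·N_γ·s_γ = 0.5 × 7.99 × 4.05 × 44.4 × 0.6 = 431.03 kPa.
q_ult = 723.58 + 1293.9 + 431.03 = 2448.5 kPa.
Gross allowable pressure q_all = 2448.5 / 3 = 816.17 kPa.
Footing area = 12.8825 m², so allowable column load = 816.17 × 12.8825 = 10514 kN.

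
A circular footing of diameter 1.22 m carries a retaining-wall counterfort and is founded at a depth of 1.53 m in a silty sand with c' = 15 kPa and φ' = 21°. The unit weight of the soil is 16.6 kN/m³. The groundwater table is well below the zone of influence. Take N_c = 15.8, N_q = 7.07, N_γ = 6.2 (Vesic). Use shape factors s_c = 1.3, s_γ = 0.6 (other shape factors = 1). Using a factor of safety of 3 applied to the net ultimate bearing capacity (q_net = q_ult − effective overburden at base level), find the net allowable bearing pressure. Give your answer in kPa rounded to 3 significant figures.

q_all(net) ≈ 167 kPa

Overburden at base level: q = 16.6 × 1.53 = 25.398 kPa.
Cohesion term c·N_c·s_c = 15 × 15.8 × 1.3 = 308.1 kPa; surcharge term q·N_q = 25.398 × 7.07 = 179.56 kPa; self-weight term 0.5·γ·B·N_γ·s_γ = 0.5 × 16.6 × 1.22 × 6.2 × 0.6 = 37.669 kPa.
q_ult = 308.1 + 179.56 + 37.669 = 525.33 kPa.
Net ultimate: q_net = 525.33 − 25.398 = 499.93 kPa.
q_all(net) = 499.93 / 3 = 166.64 kPa.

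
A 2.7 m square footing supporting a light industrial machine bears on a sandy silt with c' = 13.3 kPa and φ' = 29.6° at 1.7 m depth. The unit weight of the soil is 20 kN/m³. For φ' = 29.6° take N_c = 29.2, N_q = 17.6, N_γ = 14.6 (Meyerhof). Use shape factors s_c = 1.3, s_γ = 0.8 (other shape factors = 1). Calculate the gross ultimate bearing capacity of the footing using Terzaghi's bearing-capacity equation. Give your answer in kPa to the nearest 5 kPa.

q = γ·D_f = 20 × 1.7 = 34 kPa.
c·N_c·s_c = 13.3 × 29.2 × 1.3 = 504.87 kPa
q·N_q = 34 × 17.6 = 598.4 kPa
0.5·γ·B·N_γ·s_γ = 0.5 × 20 × 2.7 × 14.6 × 0.8 = 315.36 kPa
q_ult = 504.87 + 598.4 + 315.36 = 1418.6 kPa.

q_ult ≈ 1420 kPa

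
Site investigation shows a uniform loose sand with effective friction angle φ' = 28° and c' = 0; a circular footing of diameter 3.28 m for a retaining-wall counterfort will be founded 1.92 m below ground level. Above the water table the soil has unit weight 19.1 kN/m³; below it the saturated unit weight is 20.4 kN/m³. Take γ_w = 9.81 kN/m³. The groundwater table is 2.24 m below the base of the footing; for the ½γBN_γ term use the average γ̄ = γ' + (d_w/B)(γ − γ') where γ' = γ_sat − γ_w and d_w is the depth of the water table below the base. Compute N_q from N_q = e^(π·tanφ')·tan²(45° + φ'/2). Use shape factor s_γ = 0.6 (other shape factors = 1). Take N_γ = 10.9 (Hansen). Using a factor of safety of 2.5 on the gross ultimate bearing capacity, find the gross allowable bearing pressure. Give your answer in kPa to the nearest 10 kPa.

q_all ≈ 290 kPa

N_q = e^(π·tan28°)·tan²(59°) = 14.72.
q = γ·D_f = 19.1 × 1.92 = 36.672 kPa.
γ' = 10.59 kN/m³; averaging over the depth B below the base, γ̄ = γ' + (d_w/B)(γ − γ') = 16.402 kN/m³.
q·N_q = 36.672 × 14.72 = 539.81 kPa
0.5·γ·B·N_γ·s_γ = 0.5 × 16.402 × 3.28 × 10.9 × 0.6 = 175.92 kPa
q_ult = 539.81 + 175.92 = 715.73 kPa.
q_all = 715.73 / 2.5 = 286.29 kPa.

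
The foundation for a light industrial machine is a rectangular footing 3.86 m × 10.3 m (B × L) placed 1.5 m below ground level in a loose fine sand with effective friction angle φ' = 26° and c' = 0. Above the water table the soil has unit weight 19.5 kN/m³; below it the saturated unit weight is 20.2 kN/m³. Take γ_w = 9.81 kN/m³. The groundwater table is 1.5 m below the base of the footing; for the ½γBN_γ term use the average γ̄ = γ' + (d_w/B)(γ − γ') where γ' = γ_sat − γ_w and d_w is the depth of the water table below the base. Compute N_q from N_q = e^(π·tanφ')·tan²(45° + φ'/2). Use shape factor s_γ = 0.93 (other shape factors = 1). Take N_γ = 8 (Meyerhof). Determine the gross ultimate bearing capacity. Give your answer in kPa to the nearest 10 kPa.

tan26° = 0.4877, so N_q = e^(π×0.4877)·tan²(58°) = 4.629 × 2.561 = 11.85.
Overburden at base level: q = 19.5 × 1.5 = 29.25 kPa.
The water table is 1.5 m below the base (< B = 3.86 m), so the ½γBN_γ term uses γ̄ = γ' + (d_w/B)(γ − γ') = 10.39 + (1.5/3.86)(19.5 − 10.39) = 13.93 kN/m³.
Surcharge term q·N_q = 29.25 × 11.854 = 346.74 kPa; self-weight term 0.5·γ·B·N_γ·s_γ = 0.5 × 13.93 × 3.86 × 8 × 0.93 = 200.03 kPa.
q_ult = 346.74 + 200.03 = 546.76 kPa.

q_ult ≈ 550 kPa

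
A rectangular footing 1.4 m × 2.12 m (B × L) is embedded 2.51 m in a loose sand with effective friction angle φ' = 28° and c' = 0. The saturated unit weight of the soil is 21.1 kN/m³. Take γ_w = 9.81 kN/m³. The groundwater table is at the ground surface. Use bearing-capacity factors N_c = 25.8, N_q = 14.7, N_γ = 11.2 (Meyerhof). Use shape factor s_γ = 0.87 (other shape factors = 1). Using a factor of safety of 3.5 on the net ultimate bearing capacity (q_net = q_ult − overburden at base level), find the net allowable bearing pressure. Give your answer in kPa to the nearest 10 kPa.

With the water table at the surface the whole profile is submerged: γ' = 21.1 − 9.81 = 11.29 kN/m³, so q = γ'·D_f = 28.338 kPa; the same γ' applies in the ½γBN_γ term.
q_ult = q·N_q + 0.5·γ·B·N_γ·s_γ
     = 28.338 × 14.7 + 0.5 × 11.29 × 1.4 × 11.2 × 0.87
     = 416.57 + 77.007 = 493.57 kPa.
q_net = 493.57 − 28.338 = 465.24 kPa.
q_all(net) = 465.24 / 3.5 = 132.92 kPa.

q_all(net) ≈ 130 kPa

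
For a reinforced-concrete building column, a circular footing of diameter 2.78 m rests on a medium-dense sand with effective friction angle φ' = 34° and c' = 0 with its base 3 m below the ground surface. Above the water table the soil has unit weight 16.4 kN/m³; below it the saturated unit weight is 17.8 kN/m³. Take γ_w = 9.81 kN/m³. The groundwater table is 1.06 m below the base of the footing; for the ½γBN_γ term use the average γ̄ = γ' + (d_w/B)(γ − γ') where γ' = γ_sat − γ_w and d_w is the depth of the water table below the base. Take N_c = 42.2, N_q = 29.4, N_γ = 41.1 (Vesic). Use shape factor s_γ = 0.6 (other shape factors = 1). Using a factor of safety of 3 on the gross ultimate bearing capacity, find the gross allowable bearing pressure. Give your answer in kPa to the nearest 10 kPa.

q = γ·D_f = 16.4 × 3 = 49.2 kPa.
γ' = 7.99 kN/m³; averaging over the depth B below the base, γ̄ = γ' + (d_w/B)(γ − γ') = 11.197 kN/m³.
q·N_q = 49.2 × 29.4 = 1446.5 kPa
0.5·γ·B·N_γ·s_γ = 0.5 × 11.197 × 2.78 × 41.1 × 0.6 = 383.79 kPa
q_ult = 1446.5 + 383.79 = 1830.3 kPa.
q_all = 1830.3 / 3 = 610.09 kPa.

q_all ≈ 610 kPa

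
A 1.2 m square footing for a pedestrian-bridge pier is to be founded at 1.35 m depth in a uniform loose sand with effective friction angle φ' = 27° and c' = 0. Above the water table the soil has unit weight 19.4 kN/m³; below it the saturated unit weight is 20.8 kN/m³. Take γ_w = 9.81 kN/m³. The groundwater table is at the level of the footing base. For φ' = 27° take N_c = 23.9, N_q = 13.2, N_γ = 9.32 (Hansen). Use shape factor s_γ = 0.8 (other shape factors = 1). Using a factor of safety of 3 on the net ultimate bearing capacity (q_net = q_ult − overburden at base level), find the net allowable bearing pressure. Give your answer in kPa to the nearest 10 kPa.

q = γ·D_f = 19.4 × 1.35 = 26.19 kPa.
For the ½γBN_γ term take γ' = 20.8 − 9.81 = 10.99 kN/m³ (soil below base is submerged).
q·N_q = 26.19 × 13.2 = 345.71 kPa
0.5·γ·B·N_γ·s_γ = 0.5 × 10.99 × 1.2 × 9.32 × 0.8 = 49.165 kPa
q_ult = 345.71 + 49.165 = 394.87 kPa.
q_net = 394.87 − 26.19 = 368.68 kPa.
q_all(net) = 368.68 / 3 = 122.89 kPa.

q_all(net) ≈ 120 kPa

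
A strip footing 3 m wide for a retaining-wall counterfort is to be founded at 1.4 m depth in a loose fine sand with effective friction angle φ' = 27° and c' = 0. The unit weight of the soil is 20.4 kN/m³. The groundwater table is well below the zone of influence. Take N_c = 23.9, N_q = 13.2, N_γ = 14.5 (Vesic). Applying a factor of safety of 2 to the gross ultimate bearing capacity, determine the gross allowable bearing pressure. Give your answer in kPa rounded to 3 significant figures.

q = γ·D_f = 20.4 × 1.4 = 28.56 kPa.
q·N_q = 28.56 × 13.2 = 376.99 kPa
0.5·γ·B·N_γ = 0.5 × 20.4 × 3 × 14.5 = 443.7 kPa
q_ult = 376.99 + 443.7 = 820.69 kPa.
q_all = q_ult / FS = 820.69 / 2 = 410.35 kPa.

q_all ≈ 410 kPa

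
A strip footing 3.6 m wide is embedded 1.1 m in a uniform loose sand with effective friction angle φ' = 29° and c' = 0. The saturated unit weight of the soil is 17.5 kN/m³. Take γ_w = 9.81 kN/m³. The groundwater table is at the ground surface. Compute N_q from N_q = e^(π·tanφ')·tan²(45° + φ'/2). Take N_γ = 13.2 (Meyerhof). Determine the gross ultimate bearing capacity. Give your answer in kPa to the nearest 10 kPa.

tan29° = 0.5543, so N_q = e^(π×0.5543)·tan²(59.5°) = 5.705 × 2.882 = 16.44.
γ' = 17.5 − 9.81 = 7.69 kN/m³ (submerged throughout). q = 7.69 × 1.1 = 8.459 kPa; the same γ' applies in the ½γBN_γ term.
q·N_q = 8.459 × 16.443 = 139.09 kPa
0.5·γ·B·N_γ = 0.5 × 7.69 × 3.6 × 13.2 = 182.71 kPa
q_ult = 139.09 + 182.71 = 321.81 kPa.

q_ult ≈ 320 kPa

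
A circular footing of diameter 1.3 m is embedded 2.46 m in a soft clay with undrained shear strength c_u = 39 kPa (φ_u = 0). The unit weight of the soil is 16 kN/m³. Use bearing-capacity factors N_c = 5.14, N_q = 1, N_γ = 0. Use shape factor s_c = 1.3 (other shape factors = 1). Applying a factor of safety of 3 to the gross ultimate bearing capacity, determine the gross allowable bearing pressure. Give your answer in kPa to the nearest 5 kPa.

q_all ≈ 100 kPa

Overburden at base level: q = 16 × 2.46 = 39.36 kPa.
Cohesion term c·N_c·s_c = 39 × 5.14 × 1.3 = 260.6 kPa; surcharge term q·N_q = 39.36 × 1 = 39.36 kPa.
q_ult = 260.6 + 39.36 = 299.96 kPa.
q_all = q_ult / FS = 299.96 / 3 = 99.986 kPa.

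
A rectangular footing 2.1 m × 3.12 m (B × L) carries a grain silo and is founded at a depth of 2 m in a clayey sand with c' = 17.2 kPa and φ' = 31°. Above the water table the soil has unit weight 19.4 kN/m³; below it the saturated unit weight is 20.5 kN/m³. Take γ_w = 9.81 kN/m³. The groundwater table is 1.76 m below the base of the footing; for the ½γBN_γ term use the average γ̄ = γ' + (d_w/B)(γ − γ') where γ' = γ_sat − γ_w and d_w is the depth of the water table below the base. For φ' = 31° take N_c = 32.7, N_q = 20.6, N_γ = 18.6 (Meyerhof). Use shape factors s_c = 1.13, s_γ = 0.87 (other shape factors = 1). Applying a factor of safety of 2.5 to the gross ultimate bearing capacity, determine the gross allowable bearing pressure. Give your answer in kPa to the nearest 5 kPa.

q = γ·D_f = 19.4 × 2 = 38.8 kPa.
γ' = 10.69 kN/m³; averaging over the depth B below the base, γ̄ = γ' + (d_w/B)(γ − γ') = 17.99 kN/m³.
c·N_c·s_c = 17.2 × 32.7 × 1.13 = 635.56 kPa
q·N_q = 38.8 × 20.6 = 799.28 kPa
0.5·γ·B·N_γ·s_γ = 0.5 × 17.99 × 2.1 × 18.6 × 0.87 = 305.67 kPa
q_ult = 635.56 + 799.28 + 305.67 = 1740.5 kPa.
q_all = q_ult / FS = 1740.5 / 2.5 = 696.2 kPa.

q_all ≈ 695 kPa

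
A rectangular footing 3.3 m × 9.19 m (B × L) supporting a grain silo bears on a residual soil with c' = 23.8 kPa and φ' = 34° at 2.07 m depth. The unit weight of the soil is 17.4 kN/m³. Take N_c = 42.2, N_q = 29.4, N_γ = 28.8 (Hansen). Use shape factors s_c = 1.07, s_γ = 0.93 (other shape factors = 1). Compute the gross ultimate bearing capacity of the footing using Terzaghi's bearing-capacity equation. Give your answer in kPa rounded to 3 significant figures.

q_ult ≈ 2900 kPa

Effective surcharge at the founding depth q = γ·D_f = 17.4 × 2.07 = 36.018 kPa.
q_ult = c·N_c·s_c + q·N_q + 0.5·γ·B·N_γ·s_γ
     = 23.8 × 42.2 × 1.07 + 36.018 × 29.4 + 0.5 × 17.4 × 3.3 × 28.8 × 0.93
     = 1074.7 + 1058.9 + 768.97 = 2902.6 kPa.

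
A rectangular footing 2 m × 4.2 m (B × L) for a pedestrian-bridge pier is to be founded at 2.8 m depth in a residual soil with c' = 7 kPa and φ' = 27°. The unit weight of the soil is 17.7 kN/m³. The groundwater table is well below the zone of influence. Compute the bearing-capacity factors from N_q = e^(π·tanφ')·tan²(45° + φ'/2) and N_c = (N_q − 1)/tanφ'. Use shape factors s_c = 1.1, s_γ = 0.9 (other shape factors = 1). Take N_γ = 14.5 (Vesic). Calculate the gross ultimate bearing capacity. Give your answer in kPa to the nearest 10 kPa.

q_ult ≈ 1070 kPa

tan27° = 0.5095, so N_q = e^(π×0.5095)·tan²(58.5°) = 4.957 × 2.663 = 13.2.
N_c = (13.2 − 1)/tan27° = 23.94.
Overburden at base level: q = 17.7 × 2.8 = 49.56 kPa.
Cohesion term c·N_c·s_c = 7 × 23.942 × 1.1 = 184.35 kPa; surcharge term q·N_q = 49.56 × 13.199 = 654.15 kPa; self-weight term 0.5·γ·B·N_γ·s_γ = 0.5 × 17.7 × 2 × 14.5 × 0.9 = 230.98 kPa.
q_ult = 184.35 + 654.15 + 230.98 = 1069.5 kPa.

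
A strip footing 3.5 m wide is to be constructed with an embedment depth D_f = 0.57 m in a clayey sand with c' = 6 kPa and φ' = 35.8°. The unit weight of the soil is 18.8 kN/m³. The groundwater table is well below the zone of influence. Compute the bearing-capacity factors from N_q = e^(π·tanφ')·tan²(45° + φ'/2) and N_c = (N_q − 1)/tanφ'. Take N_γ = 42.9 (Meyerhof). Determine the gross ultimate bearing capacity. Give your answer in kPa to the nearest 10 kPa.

q_ult ≈ 2100 kPa

tan35.8° = 0.7212, so N_q = e^(π×0.7212)·tan²(62.9°) = 9.639 × 3.819 = 36.81.
N_c = (36.81 − 1)/tan35.8° = 49.65.
Overburden at base level: q = 18.8 × 0.57 = 10.716 kPa.
Cohesion term c·N_c = 6 × 49.649 = 297.9 kPa; surcharge term q·N_q = 10.716 × 36.808 = 394.44 kPa; self-weight term 0.5·γ·B·N_γ = 0.5 × 18.8 × 3.5 × 42.9 = 1411.4 kPa.
q_ult = 297.9 + 394.44 + 1411.4 = 2103.7 kPa.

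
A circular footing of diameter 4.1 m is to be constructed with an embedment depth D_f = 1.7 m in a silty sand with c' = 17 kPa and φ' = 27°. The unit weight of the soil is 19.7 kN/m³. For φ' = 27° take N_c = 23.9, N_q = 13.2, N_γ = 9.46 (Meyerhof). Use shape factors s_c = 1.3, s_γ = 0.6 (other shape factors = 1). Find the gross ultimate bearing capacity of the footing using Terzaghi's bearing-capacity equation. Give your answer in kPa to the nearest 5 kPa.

q = γ·D_f = 19.7 × 1.7 = 33.49 kPa.
c·N_c·s_c = 17 × 23.9 × 1.3 = 528.19 kPa
q·N_q = 33.49 × 13.2 = 442.07 kPa
0.5·γ·B·N_γ·s_γ = 0.5 × 19.7 × 4.1 × 9.46 × 0.6 = 229.23 kPa
q_ult = 528.19 + 442.07 + 229.23 = 1199.5 kPa.

q_ult ≈ 1200 kPa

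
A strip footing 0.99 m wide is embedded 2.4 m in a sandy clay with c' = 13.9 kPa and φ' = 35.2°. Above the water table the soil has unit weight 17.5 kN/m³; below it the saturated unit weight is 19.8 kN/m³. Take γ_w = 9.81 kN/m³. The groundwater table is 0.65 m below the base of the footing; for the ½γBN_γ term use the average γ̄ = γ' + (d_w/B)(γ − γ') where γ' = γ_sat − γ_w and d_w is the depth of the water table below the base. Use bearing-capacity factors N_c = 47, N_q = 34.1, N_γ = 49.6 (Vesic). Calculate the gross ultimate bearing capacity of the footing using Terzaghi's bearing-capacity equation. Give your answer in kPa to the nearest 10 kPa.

q_ult ≈ 2450 kPa

q = γ·D_f = 17.5 × 2.4 = 42 kPa.
γ' = 9.99 kN/m³; averaging over the depth B below the base, γ̄ = γ' + (d_w/B)(γ − γ') = 14.921 kN/m³.
c·N_c = 13.9 × 47 = 653.3 kPa
q·N_q = 42 × 34.1 = 1432.2 kPa
0.5·γ·B·N_γ = 0.5 × 14.921 × 0.99 × 49.6 = 366.34 kPa
q_ult = 653.3 + 1432.2 + 366.34 = 2451.8 kPa.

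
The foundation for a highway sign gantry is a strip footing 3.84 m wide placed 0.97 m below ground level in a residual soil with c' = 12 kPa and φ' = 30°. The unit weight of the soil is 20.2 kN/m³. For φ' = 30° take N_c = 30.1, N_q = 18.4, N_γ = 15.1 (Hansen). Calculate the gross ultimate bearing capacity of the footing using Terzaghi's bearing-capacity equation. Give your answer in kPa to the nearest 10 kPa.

q_ult ≈ 1310 kPa

Effective surcharge at the founding depth q = γ·D_f = 20.2 × 0.97 = 19.594 kPa.
q_ult = c·N_c + q·N_q + 0.5·γ·B·N_γ
     = 12 × 30.1 + 19.594 × 18.4 + 0.5 × 20.2 × 3.84 × 15.1
     = 361.2 + 360.53 + 585.64 = 1307.4 kPa.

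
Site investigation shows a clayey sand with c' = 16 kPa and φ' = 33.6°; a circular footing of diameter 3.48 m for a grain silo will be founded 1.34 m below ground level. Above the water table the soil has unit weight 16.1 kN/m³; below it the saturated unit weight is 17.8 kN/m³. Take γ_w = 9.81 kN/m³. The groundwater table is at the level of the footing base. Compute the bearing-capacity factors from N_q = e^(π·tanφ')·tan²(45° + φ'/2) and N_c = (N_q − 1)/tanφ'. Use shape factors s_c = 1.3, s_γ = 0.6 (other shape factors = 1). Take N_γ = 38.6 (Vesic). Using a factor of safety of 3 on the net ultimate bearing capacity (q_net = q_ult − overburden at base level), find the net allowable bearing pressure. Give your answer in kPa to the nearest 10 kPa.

N_q = e^(π·tan33.6°)·tan²(61.8°) = 28.04; N_c = (N_q − 1)/tanφ' = 40.7.
Overburden at base level: q = 16.1 × 1.34 = 21.574 kPa.
Below the base the soil is submerged, so the ½γBN_γ term uses γ' = 17.8 − 9.81 = 7.99 kN/m³.
Cohesion term c·N_c·s_c = 16 × 40.705 × 1.3 = 846.66 kPa; surcharge term q·N_q = 21.574 × 28.044 = 605.03 kPa; self-weight term 0.5·γ·B·N_γ·s_γ = 0.5 × 7.99 × 3.48 × 38.6 × 0.6 = 321.98 kPa.
q_ult = 846.66 + 605.03 + 321.98 = 1773.7 kPa.
q_net = 1773.7 − 21.574 = 1752.1 kPa.
q_all(net) = 1752.1 / 3 = 584.03 kPa.

q_all(net) ≈ 580 kPa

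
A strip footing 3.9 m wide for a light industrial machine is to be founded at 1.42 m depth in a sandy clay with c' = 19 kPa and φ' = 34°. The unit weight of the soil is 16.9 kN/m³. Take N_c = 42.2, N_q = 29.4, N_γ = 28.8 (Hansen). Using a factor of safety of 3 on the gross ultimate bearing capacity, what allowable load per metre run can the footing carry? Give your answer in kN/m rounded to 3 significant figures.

Overburden at base level: q = 16.9 × 1.42 = 23.998 kPa.
Cohesion term c·N_c = 19 × 42.2 = 801.8 kPa; surcharge term q·N_q = 23.998 × 29.4 = 705.54 kPa; self-weight term 0.5·γ·B·N_γ = 0.5 × 16.9 × 3.9 × 28.8 = 949.1 kPa.
q_ult = 801.8 + 705.54 + 949.1 = 2456.4 kPa.
Gross allowable pressure q_all = 2456.4 / 3 = 818.82 kPa.
Allowable wall load = q_all × B = 818.82 × 3.9 = 3193.4 kN per metre run.

≈ 3190 kN/m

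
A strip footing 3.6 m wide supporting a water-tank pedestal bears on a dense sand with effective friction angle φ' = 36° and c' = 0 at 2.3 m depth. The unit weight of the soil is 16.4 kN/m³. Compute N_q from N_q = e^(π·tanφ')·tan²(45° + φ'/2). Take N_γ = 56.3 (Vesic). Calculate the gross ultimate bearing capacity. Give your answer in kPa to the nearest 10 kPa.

tan36° = 0.7265, so N_q = e^(π×0.7265)·tan²(63°) = 9.801 × 3.852 = 37.75.
Effective surcharge at the founding depth q = γ·D_f = 16.4 × 2.3 = 37.72 kPa.
q_ult = q·N_q + 0.5·γ·B·N_γ
     = 37.72 × 37.752 + 0.5 × 16.4 × 3.6 × 56.3
     = 1424 + 1662 = 3086 kPa.

q_ult ≈ 3090 kPa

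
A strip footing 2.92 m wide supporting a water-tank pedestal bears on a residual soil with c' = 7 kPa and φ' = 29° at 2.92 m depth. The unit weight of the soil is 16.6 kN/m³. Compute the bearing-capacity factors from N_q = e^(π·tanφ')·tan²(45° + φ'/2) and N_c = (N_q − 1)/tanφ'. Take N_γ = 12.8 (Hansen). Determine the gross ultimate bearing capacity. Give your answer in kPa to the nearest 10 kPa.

tan29° = 0.5543, so N_q = e^(π×0.5543)·tan²(59.5°) = 5.705 × 2.882 = 16.44.
N_c = (16.44 − 1)/tan29° = 27.86.
q = γ·D_f = 16.6 × 2.92 = 48.472 kPa.
c·N_c = 7 × 27.86 = 195.02 kPa
q·N_q = 48.472 × 16.443 = 797.04 kPa
0.5·γ·B·N_γ = 0.5 × 16.6 × 2.92 × 12.8 = 310.22 kPa
q_ult = 195.02 + 797.04 + 310.22 = 1302.3 kPa.

q_ult ≈ 1300 kPa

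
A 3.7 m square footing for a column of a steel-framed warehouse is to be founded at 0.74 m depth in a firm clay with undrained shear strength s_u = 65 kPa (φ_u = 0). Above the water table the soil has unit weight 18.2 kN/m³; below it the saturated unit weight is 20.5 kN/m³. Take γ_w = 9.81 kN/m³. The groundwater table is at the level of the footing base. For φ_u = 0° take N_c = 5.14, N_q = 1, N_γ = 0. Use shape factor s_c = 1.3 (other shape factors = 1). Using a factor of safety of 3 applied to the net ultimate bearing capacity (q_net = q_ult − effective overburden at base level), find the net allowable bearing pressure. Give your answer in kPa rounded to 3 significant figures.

Overburden at base level: q = 18.2 × 0.74 = 13.468 kPa.
Cohesion term c·N_c·s_c = 65 × 5.14 × 1.3 = 434.33 kPa; surcharge term q·N_q = 13.468 × 1 = 13.468 kPa.
q_ult = 434.33 + 13.468 = 447.8 kPa.
Net ultimate: q_net = 447.8 − 13.468 = 434.33 kPa.
q_all(net) = 434.33 / 3 = 144.78 kPa.

q_all(net) ≈ 145 kPa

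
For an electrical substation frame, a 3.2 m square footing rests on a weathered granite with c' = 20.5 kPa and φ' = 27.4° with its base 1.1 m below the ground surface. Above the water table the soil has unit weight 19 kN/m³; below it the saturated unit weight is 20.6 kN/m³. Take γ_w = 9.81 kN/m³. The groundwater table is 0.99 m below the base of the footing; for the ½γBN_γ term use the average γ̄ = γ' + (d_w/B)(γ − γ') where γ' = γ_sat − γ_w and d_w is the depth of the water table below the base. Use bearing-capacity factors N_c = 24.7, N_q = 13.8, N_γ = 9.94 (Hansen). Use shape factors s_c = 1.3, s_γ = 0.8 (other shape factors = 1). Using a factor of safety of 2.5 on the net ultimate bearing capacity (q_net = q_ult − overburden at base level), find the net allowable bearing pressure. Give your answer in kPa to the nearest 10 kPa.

q_all(net) ≈ 440 kPa

q = γ·D_f = 19 × 1.1 = 20.9 kPa.
γ' = 10.79 kN/m³; averaging over the depth B below the base, γ̄ = γ' + (d_w/B)(γ − γ') = 13.33 kN/m³.
c·N_c·s_c = 20.5 × 24.7 × 1.3 = 658.25 kPa
q·N_q = 20.9 × 13.8 = 288.42 kPa
0.5·γ·B·N_γ·s_γ = 0.5 × 13.33 × 3.2 × 9.94 × 0.8 = 169.6 kPa
q_ult = 658.25 + 288.42 + 169.6 = 1116.3 kPa.
q_net = 1116.3 − 20.9 = 1095.4 kPa.
q_all(net) = 1095.4 / 2.5 = 438.15 kPa.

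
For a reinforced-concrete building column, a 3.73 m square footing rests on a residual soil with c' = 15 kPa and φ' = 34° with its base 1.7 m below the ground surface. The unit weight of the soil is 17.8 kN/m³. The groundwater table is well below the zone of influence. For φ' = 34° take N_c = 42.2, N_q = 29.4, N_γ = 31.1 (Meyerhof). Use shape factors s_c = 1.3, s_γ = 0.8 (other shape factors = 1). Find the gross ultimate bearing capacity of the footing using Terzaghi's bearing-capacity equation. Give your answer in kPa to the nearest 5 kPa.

q_ult ≈ 2540 kPa

q = γ·D_f = 17.8 × 1.7 = 30.26 kPa.
c·N_c·s_c = 15 × 42.2 × 1.3 = 822.9 kPa
q·N_q = 30.26 × 29.4 = 889.64 kPa
0.5·γ·B·N_γ·s_γ = 0.5 × 17.8 × 3.73 × 31.1 × 0.8 = 825.94 kPa
q_ult = 822.9 + 889.64 + 825.94 = 2538.5 kPa.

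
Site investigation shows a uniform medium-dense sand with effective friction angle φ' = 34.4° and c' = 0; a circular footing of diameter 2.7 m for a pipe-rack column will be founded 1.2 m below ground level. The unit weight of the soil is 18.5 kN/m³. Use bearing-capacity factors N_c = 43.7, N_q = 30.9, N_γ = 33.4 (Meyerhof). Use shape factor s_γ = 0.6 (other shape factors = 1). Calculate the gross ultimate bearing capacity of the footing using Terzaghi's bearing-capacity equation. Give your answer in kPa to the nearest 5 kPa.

q_ult ≈ 1185 kPa

Effective surcharge at the founding depth q = γ·D_f = 18.5 × 1.2 = 22.2 kPa.
q_ult = q·N_q + 0.5·γ·B·N_γ·s_γ
     = 22.2 × 30.9 + 0.5 × 18.5 × 2.7 × 33.4 × 0.6
     = 685.98 + 500.5 = 1186.5 kPa.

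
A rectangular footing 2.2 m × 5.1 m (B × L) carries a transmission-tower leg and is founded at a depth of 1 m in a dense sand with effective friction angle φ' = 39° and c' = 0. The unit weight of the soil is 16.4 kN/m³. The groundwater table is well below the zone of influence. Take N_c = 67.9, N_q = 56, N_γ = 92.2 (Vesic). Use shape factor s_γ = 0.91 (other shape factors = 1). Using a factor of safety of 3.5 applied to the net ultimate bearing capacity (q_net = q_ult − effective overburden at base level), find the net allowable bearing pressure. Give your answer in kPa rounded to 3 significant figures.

q_all(net) ≈ 690 kPa

Overburden at base level: q = 16.4 × 1 = 16.4 kPa.
Surcharge term q·N_q = 16.4 × 56 = 918.4 kPa; self-weight term 0.5·γ·B·N_γ·s_γ = 0.5 × 16.4 × 2.2 × 92.2 × 0.91 = 1513.6 kPa.
q_ult = 918.4 + 1513.6 = 2432 kPa.
Net ultimate: q_net = 2432 − 16.4 = 2415.6 kPa.
q_all(net) = 2415.6 / 3.5 = 690.17 kPa.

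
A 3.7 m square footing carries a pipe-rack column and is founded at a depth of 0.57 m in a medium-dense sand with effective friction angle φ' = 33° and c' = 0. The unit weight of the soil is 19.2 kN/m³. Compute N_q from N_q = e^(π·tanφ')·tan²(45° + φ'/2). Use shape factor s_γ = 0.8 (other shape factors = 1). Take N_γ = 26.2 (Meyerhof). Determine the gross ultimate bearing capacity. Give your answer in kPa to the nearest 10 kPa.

q_ult ≈ 1030 kPa

tan33° = 0.6494, so N_q = e^(π×0.6494)·tan²(61.5°) = 7.692 × 3.392 = 26.09.
Effective surcharge at the founding depth q = γ·D_f = 19.2 × 0.57 = 10.944 kPa.
q_ult = q·N_q + 0.5·γ·B·N_γ·s_γ
     = 10.944 × 26.092 + 0.5 × 19.2 × 3.7 × 26.2 × 0.8
     = 285.55 + 744.5 = 1030.1 kPa.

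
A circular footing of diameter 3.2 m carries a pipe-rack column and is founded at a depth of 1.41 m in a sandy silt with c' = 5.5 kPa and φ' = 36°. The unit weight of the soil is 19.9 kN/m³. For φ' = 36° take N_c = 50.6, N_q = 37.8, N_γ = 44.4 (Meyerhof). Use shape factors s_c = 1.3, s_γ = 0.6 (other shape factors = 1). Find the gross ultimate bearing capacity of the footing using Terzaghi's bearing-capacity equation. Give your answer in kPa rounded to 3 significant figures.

q_ult ≈ 2270 kPa

q = γ·D_f = 19.9 × 1.41 = 28.059 kPa.
c·N_c·s_c = 5.5 × 50.6 × 1.3 = 361.79 kPa
q·N_q = 28.059 × 37.8 = 1060.6 kPa
0.5·γ·B·N_γ·s_γ = 0.5 × 19.9 × 3.2 × 44.4 × 0.6 = 848.22 kPa
q_ult = 361.79 + 1060.6 + 848.22 = 2270.6 kPa.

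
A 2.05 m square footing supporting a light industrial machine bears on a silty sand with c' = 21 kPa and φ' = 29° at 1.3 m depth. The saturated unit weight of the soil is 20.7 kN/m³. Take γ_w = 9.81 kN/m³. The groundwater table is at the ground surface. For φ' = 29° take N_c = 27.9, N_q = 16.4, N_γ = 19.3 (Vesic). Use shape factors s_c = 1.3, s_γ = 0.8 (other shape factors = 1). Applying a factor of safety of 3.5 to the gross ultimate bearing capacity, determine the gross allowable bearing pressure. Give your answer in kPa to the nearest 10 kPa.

γ' = 20.7 − 9.81 = 10.89 kN/m³ (submerged throughout). q = 10.89 × 1.3 = 14.157 kPa; the same γ' applies in the ½γBN_γ term.
c·N_c·s_c = 21 × 27.9 × 1.3 = 761.67 kPa
q·N_q = 14.157 × 16.4 = 232.17 kPa
0.5·γ·B·N_γ·s_γ = 0.5 × 10.89 × 2.05 × 19.3 × 0.8 = 172.35 kPa
q_ult = 761.67 + 232.17 + 172.35 = 1166.2 kPa.
q_all = q_ult / FS = 1166.2 / 3.5 = 333.2 kPa.

q_all ≈ 330 kPa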